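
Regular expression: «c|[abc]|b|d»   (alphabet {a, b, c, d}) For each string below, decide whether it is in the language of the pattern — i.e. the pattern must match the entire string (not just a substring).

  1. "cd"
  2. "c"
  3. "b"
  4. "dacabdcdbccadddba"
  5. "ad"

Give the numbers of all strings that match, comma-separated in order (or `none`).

2, 3

1 → no match
2 → match
3 → match
4 → no match
5 → no match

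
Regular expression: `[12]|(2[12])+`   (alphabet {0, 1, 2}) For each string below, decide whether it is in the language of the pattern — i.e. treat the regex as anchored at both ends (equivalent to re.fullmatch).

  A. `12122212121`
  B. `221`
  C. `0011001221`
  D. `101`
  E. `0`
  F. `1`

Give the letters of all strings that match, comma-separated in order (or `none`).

A. `12122212121` → no match
B. `221` → no match
C. `0011001221` → no match
D. `101` → no match
E. `0` → no match
F. `1` → match

F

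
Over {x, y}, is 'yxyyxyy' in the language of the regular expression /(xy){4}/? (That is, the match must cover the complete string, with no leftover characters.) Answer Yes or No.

No

Every match must start with 'xy', but 'yxyyxyy' does not.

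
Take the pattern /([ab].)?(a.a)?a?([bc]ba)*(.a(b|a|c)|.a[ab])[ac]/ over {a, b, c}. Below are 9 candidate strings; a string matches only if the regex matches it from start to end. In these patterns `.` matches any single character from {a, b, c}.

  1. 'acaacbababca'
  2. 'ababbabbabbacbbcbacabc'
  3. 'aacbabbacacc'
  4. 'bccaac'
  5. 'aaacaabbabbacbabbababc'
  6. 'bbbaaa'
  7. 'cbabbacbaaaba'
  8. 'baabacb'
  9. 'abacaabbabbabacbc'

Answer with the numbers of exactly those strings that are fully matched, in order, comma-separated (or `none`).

1 → no match
2 → no match
3 → match
4 → match
5 → match
6 → match
7 → match
8 → no match
9 → no match

3, 4, 5, 6, 7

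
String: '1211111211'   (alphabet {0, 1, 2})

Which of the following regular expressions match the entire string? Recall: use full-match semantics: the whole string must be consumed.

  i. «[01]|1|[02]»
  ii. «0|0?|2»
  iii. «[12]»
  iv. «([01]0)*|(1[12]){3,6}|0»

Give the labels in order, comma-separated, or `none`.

iv

i → no match
ii → no match
iii → no match
iv → match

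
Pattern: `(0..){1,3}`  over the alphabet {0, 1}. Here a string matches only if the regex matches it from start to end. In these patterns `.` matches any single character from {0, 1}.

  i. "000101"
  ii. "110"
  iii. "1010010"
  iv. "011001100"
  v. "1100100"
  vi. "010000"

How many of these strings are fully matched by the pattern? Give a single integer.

1

i → no match
ii → no match — must start with "0"
iii → no match — must start with "0"
iv → no match
v → no match — must start with "0"
vi → match
Total matched: 1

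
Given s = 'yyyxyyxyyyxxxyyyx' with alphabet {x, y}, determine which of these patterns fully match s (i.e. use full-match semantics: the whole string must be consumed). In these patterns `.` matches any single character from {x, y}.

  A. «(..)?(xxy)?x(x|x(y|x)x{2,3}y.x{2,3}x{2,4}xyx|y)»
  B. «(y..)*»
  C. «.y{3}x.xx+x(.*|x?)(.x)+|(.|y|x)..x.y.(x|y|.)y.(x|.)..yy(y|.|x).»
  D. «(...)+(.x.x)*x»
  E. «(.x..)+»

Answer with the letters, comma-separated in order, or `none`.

A → no match
B → no match
C → match
D → no match
E → no match

C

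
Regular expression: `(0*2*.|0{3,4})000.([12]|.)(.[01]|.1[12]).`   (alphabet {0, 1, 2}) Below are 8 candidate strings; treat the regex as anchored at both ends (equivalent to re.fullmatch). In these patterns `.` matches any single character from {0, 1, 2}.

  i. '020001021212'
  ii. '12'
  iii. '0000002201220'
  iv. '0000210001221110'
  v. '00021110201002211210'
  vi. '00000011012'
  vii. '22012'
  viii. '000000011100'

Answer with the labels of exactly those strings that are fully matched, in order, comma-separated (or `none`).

vi, viii

i. '020001021212' → no match
ii. '12' → no match
iii → no match
iv → no match
v → no match
vi. '00000011012' → match
vii. '22012' → no match
viii. '000000011100' → match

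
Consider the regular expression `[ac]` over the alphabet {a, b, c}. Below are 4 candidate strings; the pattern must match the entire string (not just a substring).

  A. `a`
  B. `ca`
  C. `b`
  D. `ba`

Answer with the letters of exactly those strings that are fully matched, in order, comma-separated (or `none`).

A. `a` → match
B. `ca` → no match
C. `b` → no match
D. `ba` → no match

A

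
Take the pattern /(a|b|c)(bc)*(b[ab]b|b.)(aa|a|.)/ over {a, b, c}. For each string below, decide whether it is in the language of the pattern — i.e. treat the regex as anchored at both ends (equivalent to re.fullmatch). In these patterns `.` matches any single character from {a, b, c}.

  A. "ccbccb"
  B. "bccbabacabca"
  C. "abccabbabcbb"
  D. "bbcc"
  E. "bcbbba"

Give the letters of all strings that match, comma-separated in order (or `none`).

D

A. "ccbccb" → no match
B. "bccbabacabca" → no match
C. "abccabbabcbb" → no match
D. "bbcc" → match
E. "bcbbba" → no match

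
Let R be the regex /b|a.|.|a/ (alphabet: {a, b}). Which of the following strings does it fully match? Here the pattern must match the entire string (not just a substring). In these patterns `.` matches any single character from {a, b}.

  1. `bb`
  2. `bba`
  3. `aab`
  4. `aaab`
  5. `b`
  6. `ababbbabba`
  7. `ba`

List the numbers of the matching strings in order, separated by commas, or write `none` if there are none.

5

1 → no match
2 → no match
3 → no match
4 → no match
5 → match
6 → no match
7 → no match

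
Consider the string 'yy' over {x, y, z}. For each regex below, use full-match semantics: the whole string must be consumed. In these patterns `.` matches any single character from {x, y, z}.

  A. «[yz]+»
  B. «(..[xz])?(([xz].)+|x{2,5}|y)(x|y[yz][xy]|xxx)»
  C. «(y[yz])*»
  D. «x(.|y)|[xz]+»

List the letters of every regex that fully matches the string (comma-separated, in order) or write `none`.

A → match
B → no match
C → match
D → no match

A, C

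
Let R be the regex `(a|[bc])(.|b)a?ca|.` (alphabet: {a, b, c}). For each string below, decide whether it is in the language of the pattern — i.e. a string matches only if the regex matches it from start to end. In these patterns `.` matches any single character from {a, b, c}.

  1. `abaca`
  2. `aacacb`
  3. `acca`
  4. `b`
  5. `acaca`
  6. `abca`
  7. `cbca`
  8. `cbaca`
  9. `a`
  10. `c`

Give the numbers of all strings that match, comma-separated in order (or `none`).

1, 3, 4, 5, 6, 7, 8, 9, 10

1. `abaca` → match
2. `aacacb` → no match
3. `acca` → match
4. `b` → match
5. `acaca` → match
6. `abca` → match
7. `cbca` → match
8. `cbaca` → match
9. `a` → match
10. `c` → match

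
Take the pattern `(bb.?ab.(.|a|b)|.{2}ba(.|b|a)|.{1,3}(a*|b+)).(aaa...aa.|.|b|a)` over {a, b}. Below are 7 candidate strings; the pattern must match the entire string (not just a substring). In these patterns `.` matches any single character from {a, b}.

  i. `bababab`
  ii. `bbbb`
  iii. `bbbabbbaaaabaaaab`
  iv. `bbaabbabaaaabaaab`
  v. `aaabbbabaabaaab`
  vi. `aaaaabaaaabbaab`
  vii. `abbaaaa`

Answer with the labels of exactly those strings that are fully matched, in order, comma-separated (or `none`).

i, ii, iii, iv, vi, vii

i → match
ii → match
iii → match
iv → match
v → no match
vi → match
vii → match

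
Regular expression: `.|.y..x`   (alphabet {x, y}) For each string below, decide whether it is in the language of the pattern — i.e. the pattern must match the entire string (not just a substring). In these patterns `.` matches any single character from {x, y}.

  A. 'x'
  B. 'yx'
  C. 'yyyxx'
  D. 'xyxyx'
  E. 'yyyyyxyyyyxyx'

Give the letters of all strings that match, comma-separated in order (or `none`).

A, C, D

A → match
B → no match
C → match
D → match
E → no match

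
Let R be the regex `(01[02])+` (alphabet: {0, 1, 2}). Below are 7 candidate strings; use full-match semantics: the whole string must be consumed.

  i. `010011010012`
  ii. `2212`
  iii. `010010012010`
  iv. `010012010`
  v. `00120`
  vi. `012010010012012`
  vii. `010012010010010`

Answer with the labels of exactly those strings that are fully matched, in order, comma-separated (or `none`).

i → no match
ii → no match — must start with `01`
iii → match
iv → match
v → no match — must start with `01`
vi → match
vii → match

iii, iv, vi, vii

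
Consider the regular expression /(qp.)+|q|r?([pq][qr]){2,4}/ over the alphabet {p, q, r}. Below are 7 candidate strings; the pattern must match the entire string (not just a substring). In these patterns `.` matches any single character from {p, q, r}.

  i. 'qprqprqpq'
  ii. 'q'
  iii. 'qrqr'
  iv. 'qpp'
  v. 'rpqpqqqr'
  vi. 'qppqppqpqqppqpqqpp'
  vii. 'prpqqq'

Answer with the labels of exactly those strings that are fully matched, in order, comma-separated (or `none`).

i, ii, iii, iv, vi, vii

i. 'qprqprqpq' → match
ii. 'q' → match
iii. 'qrqr' → match
iv. 'qpp' → match
v. 'rpqpqqqr' → no match
vi → match
vii. 'prpqqq' → match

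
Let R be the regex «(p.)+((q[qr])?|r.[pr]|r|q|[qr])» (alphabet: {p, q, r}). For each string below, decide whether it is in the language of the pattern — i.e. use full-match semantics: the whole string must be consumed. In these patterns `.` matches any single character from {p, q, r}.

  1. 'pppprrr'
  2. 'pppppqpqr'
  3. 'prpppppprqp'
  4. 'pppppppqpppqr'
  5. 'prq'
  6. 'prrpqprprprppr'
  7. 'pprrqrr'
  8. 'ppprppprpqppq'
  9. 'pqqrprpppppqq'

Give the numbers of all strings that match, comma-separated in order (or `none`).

1 → match
2 → match
3 → match
4 → match
5 → match
6 → no match
7 → no match
8 → match
9 → no match

1, 2, 3, 4, 5, 8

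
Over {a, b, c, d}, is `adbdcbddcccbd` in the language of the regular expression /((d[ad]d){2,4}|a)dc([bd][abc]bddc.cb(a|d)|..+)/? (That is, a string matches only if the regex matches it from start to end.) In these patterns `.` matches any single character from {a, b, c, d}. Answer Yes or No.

No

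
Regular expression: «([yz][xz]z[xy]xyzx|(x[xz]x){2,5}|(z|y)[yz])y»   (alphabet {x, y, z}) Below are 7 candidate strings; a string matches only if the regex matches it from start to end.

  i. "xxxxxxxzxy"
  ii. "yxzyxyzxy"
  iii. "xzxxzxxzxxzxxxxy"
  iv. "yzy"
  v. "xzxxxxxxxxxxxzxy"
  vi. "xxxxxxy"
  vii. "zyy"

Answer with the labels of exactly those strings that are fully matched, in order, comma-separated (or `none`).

i, ii, iii, iv, v, vi, vii

i → match
ii → match
iii → match
iv → match
v → match
vi → match
vii → match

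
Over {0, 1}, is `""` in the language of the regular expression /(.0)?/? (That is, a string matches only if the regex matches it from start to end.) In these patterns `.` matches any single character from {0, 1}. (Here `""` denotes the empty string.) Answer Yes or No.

Yes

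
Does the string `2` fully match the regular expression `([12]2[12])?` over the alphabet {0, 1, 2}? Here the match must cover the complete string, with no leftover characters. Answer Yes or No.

No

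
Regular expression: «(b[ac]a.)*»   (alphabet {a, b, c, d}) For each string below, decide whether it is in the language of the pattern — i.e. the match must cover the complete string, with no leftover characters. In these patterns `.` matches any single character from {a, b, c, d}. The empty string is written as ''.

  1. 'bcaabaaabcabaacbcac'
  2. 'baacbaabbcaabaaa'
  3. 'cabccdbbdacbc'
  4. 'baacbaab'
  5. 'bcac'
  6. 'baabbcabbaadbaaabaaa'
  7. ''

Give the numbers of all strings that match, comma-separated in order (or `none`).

1 → no match
2 → match
3 → no match
4. 'baacbaab' → match
5. 'bcac' → match
6 → match
7. '' → match

2, 4, 5, 6, 7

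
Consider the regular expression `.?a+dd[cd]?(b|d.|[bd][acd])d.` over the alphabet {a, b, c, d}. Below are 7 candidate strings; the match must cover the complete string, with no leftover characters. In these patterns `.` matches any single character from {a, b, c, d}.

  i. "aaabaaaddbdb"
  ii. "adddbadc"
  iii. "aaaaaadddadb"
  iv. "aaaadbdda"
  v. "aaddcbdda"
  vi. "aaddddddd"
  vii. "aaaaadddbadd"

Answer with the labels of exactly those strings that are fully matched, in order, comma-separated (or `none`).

i → no match
ii → match
iii → match
iv → no match
v → match
vi → match
vii → match

ii, iii, v, vi, vii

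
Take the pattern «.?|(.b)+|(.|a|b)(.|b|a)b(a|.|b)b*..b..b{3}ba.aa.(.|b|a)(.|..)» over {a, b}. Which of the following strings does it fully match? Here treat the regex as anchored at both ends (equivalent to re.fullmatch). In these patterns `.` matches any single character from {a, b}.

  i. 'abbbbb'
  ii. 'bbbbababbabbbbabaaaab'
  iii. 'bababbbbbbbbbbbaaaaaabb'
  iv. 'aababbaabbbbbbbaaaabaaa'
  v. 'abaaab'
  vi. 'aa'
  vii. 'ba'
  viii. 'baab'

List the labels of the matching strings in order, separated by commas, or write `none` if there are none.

i, iii, iv

i → match
ii → no match
iii → match
iv → match
v → no match
vi → no match
vii → no match
viii → no match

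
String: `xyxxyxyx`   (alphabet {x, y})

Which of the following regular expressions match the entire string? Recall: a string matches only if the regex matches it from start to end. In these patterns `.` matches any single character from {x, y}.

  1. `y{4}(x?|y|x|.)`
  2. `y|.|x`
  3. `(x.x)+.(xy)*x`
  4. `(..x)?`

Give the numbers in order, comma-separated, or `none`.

1 → no match — must start with `y`
2 → no match
3 → match
4 → no match

3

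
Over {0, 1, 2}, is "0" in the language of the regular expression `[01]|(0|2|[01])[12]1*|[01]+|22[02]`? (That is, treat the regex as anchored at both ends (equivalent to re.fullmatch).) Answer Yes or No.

Yes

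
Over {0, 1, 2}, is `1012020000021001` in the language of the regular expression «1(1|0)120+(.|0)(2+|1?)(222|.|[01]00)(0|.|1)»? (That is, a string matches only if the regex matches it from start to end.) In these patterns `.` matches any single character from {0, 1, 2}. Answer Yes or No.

No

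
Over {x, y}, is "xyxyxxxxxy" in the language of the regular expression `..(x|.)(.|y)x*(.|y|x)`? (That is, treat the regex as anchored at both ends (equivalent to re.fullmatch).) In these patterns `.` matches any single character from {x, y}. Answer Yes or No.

Yes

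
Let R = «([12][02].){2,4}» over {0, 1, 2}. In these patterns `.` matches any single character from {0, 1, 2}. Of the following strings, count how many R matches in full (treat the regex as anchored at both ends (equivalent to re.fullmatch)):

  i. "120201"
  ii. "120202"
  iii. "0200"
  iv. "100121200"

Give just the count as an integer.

i. "120201" → match
ii. "120202" → match
iii. "0200" → no match
iv. "100121200" → match
Total matched: 3

3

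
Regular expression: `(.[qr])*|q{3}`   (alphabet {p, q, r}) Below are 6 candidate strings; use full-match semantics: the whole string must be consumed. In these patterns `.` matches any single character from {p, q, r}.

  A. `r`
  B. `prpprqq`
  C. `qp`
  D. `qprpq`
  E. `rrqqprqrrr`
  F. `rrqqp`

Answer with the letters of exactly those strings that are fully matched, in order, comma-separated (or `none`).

A. `r` → no match
B. `prpprqq` → no match
C. `qp` → no match
D. `qprpq` → no match
E. `rrqqprqrrr` → match
F. `rrqqp` → no match

E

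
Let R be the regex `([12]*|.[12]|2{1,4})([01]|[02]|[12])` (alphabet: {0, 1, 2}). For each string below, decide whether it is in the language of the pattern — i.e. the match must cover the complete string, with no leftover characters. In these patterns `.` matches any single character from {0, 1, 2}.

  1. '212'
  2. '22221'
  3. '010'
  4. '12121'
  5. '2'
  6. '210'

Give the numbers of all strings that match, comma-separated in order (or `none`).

1, 2, 3, 4, 5, 6

1 → match
2 → match
3 → match
4 → match
5 → match
6 → match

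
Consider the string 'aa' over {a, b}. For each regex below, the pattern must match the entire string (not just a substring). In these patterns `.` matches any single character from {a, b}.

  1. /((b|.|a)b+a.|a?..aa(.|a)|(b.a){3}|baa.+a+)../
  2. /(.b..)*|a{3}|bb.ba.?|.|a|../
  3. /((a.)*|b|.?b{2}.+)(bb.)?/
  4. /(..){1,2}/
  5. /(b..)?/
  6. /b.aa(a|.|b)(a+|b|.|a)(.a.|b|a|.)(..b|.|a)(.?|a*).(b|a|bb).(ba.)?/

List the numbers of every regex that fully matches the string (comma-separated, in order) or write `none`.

2, 3, 4

1 → no match
2 → match
3 → match
4 → match
5 → no match
6 → no match — must start with 'b'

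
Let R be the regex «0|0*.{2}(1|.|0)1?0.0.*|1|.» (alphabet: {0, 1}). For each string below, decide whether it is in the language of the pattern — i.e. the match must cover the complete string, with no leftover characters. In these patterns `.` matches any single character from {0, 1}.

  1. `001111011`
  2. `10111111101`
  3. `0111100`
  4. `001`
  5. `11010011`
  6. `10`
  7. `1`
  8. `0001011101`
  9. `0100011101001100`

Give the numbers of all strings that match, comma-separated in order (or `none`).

1. `001111011` → no match
2. `10111111101` → no match
3. `0111100` → no match
4. `001` → no match
5. `11010011` → no match
6. `10` → no match
7. `1` → match
8. `0001011101` → no match
9 → no match

7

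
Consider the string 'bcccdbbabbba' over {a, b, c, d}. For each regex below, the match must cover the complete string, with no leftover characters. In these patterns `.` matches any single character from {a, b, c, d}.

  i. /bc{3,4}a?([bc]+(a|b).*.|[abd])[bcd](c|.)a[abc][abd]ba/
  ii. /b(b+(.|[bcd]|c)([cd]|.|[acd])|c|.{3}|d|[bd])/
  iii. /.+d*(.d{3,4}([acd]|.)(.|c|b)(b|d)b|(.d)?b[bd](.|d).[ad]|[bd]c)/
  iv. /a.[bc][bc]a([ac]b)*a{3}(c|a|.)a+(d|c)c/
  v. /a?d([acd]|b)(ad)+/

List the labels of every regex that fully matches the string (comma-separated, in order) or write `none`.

i

i → match
ii → no match
iii → no match
iv → no match — must start with 'a'
v → no match — must end with 'ad'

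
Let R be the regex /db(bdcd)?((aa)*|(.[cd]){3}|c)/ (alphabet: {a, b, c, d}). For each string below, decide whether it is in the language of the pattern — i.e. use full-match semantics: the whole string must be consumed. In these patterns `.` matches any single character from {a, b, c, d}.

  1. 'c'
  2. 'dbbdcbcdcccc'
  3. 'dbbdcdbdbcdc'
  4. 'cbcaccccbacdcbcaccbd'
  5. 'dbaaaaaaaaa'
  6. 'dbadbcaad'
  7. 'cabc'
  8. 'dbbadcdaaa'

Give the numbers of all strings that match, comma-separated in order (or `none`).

1 → no match — must start with 'db'
2 → no match
3 → match
4 → no match — must start with 'db'
5 → no match
6 → no match
7 → no match — must start with 'db'
8 → no match

3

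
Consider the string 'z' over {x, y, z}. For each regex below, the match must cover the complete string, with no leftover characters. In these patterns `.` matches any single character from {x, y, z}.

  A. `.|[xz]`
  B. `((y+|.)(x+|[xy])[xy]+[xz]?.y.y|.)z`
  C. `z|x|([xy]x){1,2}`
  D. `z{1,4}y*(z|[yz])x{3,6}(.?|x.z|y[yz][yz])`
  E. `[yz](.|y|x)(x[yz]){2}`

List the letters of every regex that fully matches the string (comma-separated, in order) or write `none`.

A → match
B → no match
C → match
D → no match
E → no match

A, C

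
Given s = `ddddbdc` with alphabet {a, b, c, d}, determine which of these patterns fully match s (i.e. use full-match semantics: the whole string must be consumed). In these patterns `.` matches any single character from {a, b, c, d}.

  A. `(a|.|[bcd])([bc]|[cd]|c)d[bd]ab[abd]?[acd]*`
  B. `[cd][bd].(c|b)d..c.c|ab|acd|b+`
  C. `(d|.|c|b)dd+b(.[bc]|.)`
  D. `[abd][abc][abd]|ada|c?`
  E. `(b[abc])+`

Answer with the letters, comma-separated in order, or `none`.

A → no match
B → no match
C → match
D → no match
E → no match — must start with `b`

C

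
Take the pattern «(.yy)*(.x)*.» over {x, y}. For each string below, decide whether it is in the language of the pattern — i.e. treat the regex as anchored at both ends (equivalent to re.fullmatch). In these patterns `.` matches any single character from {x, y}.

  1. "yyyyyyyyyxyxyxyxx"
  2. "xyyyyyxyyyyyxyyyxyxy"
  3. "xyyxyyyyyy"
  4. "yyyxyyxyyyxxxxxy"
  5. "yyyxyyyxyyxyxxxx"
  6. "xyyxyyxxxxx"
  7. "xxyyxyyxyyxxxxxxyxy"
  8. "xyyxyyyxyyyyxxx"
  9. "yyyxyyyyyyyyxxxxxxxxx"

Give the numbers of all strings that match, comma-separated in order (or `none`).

2, 3, 4, 6, 9

1 → no match
2 → match
3 → match
4 → match
5 → no match
6 → match
7 → no match
8 → no match
9 → match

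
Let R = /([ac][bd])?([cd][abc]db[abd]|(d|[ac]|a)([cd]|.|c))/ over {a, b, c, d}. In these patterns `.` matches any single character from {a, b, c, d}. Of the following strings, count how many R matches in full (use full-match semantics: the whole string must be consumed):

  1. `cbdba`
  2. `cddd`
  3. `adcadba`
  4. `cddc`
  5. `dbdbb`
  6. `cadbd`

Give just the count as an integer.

1 → match
2 → match
3 → match
4 → match
5 → match
6 → match
Total matched: 6

6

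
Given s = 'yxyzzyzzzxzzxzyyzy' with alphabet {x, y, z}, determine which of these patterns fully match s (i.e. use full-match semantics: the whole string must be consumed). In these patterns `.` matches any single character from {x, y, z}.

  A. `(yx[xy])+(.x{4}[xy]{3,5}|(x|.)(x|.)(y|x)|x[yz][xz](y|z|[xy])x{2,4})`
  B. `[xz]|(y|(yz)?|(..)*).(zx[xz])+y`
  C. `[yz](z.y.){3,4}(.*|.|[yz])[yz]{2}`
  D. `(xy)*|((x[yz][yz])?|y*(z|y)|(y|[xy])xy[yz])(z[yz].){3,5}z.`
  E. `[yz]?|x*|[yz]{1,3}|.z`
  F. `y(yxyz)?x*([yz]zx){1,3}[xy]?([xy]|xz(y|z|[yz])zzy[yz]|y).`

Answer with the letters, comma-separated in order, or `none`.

A → no match
B → no match
C → no match
D → match
E → no match
F → no match

D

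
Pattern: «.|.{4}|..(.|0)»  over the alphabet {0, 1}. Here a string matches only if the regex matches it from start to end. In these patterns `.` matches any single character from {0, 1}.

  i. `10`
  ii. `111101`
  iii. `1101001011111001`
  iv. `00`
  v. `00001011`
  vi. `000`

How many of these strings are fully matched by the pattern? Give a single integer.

i → no match
ii → no match
iii → no match
iv → no match
v → no match
vi → match
Total matched: 1

1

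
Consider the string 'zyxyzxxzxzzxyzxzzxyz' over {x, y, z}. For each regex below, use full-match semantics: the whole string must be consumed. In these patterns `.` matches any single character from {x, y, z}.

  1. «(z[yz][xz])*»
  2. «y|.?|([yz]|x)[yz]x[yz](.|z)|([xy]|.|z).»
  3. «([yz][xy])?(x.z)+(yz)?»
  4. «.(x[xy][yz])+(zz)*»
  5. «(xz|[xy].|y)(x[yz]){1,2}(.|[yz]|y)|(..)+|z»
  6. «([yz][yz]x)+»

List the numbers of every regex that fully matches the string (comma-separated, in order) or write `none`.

3, 5

1 → no match
2 → no match
3 → match
4 → no match
5 → match
6 → no match — must end with 'x'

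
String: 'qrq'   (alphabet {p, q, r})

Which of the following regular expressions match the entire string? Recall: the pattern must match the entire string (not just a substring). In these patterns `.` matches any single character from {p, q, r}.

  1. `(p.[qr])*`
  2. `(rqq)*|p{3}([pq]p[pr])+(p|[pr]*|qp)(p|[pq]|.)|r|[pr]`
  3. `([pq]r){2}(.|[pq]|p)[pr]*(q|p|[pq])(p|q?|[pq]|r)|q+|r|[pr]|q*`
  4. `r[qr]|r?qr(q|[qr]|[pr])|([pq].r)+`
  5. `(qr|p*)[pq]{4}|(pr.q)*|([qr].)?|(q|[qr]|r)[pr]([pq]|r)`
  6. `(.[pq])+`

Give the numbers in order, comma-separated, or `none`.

1 → no match
2 → no match
3 → no match
4 → match
5 → match
6 → no match

4, 5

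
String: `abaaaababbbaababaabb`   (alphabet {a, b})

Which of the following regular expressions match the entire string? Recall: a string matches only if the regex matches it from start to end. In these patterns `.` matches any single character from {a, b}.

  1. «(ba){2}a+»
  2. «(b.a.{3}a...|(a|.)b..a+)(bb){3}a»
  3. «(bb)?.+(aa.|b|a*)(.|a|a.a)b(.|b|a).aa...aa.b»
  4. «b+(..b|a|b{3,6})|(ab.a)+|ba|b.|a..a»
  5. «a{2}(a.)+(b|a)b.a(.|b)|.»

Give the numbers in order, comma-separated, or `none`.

3

1 → no match — must start with `ba`
2 → no match — must end with `bba`
3 → match
4 → no match
5 → no match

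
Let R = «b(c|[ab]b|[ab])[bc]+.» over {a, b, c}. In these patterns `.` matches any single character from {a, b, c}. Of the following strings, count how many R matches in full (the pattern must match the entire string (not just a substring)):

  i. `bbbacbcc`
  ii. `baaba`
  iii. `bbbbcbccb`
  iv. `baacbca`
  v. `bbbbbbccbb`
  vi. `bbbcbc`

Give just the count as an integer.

3

i → no match
ii → no match
iii → match
iv → no match
v → match
vi → match
Total matched: 3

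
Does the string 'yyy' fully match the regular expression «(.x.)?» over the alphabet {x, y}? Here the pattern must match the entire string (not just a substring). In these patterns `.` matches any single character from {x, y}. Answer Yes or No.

No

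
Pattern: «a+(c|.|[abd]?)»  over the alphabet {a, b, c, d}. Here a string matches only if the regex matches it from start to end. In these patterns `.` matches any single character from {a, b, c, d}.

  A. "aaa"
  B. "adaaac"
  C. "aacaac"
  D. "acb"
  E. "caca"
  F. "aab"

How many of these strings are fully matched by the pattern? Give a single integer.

A → match
B → no match
C → no match
D → no match
E → no match — must start with "a"
F → match
Total matched: 2

2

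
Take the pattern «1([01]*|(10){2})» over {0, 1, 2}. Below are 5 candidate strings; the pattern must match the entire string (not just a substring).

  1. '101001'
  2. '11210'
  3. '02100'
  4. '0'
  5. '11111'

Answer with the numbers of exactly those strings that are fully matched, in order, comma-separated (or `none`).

1 → match
2 → no match
3 → no match — must start with '1'
4 → no match — must start with '1'
5 → match

1, 5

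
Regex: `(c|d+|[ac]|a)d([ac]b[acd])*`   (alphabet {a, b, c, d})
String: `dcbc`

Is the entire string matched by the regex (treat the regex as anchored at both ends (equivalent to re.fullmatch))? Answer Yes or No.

No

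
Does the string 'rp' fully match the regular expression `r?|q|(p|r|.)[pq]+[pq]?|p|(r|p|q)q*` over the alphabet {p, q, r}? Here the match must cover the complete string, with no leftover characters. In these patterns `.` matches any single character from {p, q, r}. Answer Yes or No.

Yes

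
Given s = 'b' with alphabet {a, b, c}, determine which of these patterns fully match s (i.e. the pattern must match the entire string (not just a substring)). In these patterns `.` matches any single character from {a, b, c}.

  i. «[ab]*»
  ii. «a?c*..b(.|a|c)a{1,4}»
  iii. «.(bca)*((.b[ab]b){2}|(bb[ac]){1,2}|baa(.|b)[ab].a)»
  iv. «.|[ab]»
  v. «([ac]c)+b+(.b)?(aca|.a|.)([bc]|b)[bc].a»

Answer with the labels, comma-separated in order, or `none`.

i → match
ii → no match — must end with 'a'
iii → no match
iv → match
v → no match — must end with 'a'

i, iv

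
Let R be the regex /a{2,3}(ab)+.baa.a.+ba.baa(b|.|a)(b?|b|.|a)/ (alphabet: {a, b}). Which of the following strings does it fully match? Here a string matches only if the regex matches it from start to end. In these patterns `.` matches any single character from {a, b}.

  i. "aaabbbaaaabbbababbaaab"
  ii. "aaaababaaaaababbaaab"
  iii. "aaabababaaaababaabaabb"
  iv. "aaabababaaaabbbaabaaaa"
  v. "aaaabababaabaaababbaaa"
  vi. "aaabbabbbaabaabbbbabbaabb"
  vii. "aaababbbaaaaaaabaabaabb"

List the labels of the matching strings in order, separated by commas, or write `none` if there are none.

i → match
ii → match
iii → match
iv → match
v → match
vi → no match
vii → match

i, ii, iii, iv, v, vii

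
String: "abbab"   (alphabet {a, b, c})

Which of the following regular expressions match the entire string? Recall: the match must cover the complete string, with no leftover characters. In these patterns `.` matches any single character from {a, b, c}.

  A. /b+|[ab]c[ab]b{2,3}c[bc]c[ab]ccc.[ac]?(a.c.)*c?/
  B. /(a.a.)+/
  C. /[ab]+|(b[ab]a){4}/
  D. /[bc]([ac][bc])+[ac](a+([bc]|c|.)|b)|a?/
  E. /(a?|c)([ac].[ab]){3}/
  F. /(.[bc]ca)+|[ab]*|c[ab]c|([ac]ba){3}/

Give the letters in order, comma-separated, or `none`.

C, F

A → no match
B → no match
C → match
D → no match
E → no match
F → match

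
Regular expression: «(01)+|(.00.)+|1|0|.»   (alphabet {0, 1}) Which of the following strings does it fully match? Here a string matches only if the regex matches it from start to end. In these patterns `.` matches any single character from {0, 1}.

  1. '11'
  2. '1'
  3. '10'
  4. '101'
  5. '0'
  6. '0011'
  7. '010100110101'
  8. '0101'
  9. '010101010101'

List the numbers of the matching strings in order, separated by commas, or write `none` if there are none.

2, 5, 8, 9

1. '11' → no match
2. '1' → match
3. '10' → no match
4. '101' → no match
5. '0' → match
6. '0011' → no match
7. '010100110101' → no match
8. '0101' → match
9. '010101010101' → match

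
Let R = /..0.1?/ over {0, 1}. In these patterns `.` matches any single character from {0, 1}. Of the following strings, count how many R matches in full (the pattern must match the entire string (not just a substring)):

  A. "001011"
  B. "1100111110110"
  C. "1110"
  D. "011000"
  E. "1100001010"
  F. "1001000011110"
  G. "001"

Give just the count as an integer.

0

A → no match
B → no match
C → no match
D → no match
E → no match
F → no match
G → no match
Total matched: 0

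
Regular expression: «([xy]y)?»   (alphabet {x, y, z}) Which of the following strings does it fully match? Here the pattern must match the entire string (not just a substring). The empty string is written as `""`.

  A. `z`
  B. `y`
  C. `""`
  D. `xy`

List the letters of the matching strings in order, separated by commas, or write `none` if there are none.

A → no match
B → no match
C → match
D → match

C, D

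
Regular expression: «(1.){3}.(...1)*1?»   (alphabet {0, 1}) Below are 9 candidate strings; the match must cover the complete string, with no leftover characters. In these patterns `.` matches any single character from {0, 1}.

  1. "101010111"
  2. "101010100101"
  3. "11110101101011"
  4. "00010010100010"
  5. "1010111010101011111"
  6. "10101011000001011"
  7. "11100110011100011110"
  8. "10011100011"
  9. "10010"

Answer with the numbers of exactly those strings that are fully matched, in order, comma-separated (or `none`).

1. "101010111" → no match
2. "101010100101" → no match
3 → no match
4 → no match — must start with "1"
5 → match
6 → no match
7 → no match
8. "10011100011" → no match
9. "10010" → no match

5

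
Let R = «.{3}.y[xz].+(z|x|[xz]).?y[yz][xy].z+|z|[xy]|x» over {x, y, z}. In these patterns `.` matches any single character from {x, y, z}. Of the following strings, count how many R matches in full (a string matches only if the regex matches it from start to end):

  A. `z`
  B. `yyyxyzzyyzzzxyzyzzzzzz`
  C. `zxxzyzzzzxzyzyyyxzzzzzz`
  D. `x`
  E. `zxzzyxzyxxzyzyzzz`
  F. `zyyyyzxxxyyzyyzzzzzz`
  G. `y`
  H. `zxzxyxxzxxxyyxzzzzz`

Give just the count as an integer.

8

A. `z` → match
B → match
C → match
D. `x` → match
E → match
F → match
G. `y` → match
H → match
Total matched: 8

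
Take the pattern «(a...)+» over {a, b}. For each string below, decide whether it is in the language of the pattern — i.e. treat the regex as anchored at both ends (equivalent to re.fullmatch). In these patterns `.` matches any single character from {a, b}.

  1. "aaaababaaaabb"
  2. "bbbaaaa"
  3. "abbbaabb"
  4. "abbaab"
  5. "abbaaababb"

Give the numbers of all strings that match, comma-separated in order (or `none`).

3

1 → no match
2 → no match — must start with "a"
3 → match
4 → no match
5 → no match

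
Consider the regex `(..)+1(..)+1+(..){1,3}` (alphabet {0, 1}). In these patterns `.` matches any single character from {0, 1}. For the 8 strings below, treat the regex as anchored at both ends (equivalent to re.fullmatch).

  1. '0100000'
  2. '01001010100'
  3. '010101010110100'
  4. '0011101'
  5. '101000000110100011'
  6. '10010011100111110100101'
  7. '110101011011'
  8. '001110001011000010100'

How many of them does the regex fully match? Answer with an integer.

0

1 → no match
2 → no match
3 → no match
4 → no match
5 → no match
6 → no match
7 → no match
8 → no match
Total matched: 0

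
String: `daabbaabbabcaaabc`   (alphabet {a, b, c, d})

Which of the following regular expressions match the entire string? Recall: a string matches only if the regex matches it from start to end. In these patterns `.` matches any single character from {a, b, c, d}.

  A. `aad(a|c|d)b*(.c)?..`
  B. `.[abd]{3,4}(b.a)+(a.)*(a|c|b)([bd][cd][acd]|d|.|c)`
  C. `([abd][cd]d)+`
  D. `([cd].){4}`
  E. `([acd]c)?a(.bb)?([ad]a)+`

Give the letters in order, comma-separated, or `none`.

A → no match — must start with `aad`
B → match
C → no match — must end with `d`
D → no match
E → no match — must end with `a`

B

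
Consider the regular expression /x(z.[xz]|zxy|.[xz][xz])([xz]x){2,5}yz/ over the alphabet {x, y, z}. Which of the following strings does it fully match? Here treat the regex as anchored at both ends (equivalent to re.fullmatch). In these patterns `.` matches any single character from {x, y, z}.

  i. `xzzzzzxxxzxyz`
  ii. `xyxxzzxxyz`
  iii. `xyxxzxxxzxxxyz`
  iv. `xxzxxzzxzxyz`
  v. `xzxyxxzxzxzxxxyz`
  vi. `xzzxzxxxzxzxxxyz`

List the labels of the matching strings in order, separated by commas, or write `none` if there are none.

i → no match
ii → no match
iii → match
iv → no match
v → match
vi → match

iii, v, vi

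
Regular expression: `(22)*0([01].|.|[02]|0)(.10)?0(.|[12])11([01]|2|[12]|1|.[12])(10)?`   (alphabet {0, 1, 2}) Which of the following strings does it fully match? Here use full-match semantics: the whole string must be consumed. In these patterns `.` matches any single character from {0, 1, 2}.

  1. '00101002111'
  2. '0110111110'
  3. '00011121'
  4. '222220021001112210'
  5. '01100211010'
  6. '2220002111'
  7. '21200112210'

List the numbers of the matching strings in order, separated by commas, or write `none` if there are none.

1. '00101002111' → match
2. '0110111110' → match
3. '00011121' → match
4 → no match
5. '01100211010' → no match
6. '2220002111' → no match
7. '21200112210' → no match

1, 2, 3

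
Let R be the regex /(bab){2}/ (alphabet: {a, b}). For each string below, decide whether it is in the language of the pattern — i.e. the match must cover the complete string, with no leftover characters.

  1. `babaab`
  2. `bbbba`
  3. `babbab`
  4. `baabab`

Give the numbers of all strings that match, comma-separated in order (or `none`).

1 → no match — must end with `bab`
2 → no match — must start with `bab`
3 → match
4 → no match — must start with `bab`

3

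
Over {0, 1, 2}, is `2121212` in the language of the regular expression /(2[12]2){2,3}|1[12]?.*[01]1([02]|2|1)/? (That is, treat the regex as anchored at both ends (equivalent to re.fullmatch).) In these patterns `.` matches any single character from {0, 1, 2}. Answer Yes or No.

No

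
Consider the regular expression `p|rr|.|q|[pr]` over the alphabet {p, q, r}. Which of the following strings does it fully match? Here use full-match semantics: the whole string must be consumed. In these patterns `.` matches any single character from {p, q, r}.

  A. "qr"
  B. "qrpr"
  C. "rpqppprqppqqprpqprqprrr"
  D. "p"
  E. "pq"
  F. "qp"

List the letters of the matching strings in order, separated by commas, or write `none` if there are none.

A → no match
B → no match
C → no match
D → match
E → no match
F → no match

D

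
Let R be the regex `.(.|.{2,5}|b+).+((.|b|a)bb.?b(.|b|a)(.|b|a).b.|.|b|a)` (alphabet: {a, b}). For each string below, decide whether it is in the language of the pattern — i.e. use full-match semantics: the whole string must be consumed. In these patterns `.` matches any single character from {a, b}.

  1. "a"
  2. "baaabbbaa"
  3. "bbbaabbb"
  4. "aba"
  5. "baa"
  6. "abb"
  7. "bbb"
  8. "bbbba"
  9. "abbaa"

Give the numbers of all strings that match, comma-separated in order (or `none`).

1 → no match
2 → match
3 → match
4 → no match
5 → no match
6 → no match
7 → no match
8 → match
9 → match

2, 3, 8, 9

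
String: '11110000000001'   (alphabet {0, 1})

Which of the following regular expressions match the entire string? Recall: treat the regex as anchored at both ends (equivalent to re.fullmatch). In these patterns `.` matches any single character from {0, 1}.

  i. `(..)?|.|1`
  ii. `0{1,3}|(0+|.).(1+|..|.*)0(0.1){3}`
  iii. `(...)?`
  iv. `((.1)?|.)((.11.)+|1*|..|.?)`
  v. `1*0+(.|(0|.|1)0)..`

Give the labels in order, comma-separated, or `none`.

v

i → no match
ii → no match
iii → no match
iv → no match
v → match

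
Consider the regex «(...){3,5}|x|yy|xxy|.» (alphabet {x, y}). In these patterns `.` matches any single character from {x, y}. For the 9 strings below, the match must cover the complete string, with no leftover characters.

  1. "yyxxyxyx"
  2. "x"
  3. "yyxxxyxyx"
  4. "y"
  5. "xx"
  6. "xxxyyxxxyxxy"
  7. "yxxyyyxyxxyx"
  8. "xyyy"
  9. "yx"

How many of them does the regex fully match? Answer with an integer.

1 → no match
2 → match
3 → match
4 → match
5 → no match
6 → match
7 → match
8 → no match
9 → no match
Total matched: 5

5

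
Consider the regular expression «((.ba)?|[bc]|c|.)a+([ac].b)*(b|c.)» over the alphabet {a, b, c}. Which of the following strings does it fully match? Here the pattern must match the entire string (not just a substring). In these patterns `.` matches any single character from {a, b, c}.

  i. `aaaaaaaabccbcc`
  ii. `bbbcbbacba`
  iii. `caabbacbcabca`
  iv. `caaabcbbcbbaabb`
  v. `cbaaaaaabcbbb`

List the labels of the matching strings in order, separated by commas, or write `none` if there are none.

i, iii, iv, v

i → match
ii. `bbbcbbacba` → no match
iii → match
iv → match
v → match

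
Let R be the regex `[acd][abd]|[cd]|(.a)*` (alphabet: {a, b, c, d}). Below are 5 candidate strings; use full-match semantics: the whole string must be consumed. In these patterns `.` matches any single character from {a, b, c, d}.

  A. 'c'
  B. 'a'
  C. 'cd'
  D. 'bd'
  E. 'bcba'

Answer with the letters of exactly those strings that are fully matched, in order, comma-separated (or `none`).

A → match
B → no match
C → match
D → no match
E → no match

A, C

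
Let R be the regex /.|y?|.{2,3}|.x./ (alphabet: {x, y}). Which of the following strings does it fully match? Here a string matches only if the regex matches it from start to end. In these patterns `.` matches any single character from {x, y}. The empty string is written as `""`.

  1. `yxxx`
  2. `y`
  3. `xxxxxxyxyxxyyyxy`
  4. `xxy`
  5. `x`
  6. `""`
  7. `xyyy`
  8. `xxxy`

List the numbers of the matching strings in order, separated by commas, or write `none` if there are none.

1 → no match
2 → match
3 → no match
4 → match
5 → match
6 → match
7 → no match
8 → no match

2, 4, 5, 6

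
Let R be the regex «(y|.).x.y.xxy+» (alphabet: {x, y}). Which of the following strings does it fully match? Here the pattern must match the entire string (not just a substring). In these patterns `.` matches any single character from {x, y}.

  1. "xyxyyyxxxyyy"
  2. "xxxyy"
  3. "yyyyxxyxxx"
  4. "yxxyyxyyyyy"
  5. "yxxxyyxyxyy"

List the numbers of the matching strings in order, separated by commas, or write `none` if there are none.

none

1 → no match
2 → no match
3 → no match — must end with "y"
4 → no match
5 → no match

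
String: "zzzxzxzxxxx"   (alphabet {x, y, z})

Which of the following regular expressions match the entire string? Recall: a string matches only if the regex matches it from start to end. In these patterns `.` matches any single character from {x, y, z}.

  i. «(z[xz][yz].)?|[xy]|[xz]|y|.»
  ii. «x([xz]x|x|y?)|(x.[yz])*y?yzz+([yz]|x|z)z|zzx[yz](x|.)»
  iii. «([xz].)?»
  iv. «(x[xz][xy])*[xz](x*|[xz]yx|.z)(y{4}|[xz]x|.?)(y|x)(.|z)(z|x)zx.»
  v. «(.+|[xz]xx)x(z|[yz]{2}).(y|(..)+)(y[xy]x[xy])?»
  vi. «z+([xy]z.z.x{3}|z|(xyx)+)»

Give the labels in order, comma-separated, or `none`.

i → no match
ii → no match
iii → no match
iv → no match
v → no match
vi → match

vi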